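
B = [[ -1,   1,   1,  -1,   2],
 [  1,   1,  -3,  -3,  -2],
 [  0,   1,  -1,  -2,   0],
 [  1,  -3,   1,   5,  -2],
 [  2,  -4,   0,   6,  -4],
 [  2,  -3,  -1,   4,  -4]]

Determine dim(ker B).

3

Row reduce to echelon form.
R2 ← R2 + R1: [0, 2, -2, -4, 0]
R4 ← R4 + R1: [0, -2, 2, 4, 0]
R5 ← R5 + (2)·R1: [0, -2, 2, 4, 0]
R6 ← R6 + (2)·R1: [0, -1, 1, 2, 0]
R3 ← R3 − (1/2)·R2: [0, 0, 0, 0, 0]
R4 ← R4 + R2: [0, 0, 0, 0, 0]
R5 ← R5 + R2: [0, 0, 0, 0, 0]
R6 ← R6 + (1/2)·R2: [0, 0, 0, 0, 0]
2 nonzero rows, so rank(B) = 2.
B has 5 columns; by rank–nullity, nullity = 5 − 2 = 3.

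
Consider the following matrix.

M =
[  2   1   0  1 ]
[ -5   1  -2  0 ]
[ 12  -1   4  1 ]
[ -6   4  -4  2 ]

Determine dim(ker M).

Row reduce to echelon form.
R2 ← R2 + (5/2)·R1: [0, 7/2, -2, 5/2]
R3 ← R3 − (6)·R1: [0, -7, 4, -5]
R4 ← R4 + (3)·R1: [0, 7, -4, 5]
R3 ← R3 + (2)·R2: [0, 0, 0, 0]
R4 ← R4 − (2)·R2: [0, 0, 0, 0]
2 nonzero rows, so rank(M) = 2.
M has 4 columns; by rank–nullity, nullity = 4 − 2 = 2.

2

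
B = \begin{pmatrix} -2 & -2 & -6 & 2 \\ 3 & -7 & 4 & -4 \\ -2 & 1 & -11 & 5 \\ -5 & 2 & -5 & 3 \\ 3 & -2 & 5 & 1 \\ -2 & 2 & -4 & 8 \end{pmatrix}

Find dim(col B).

Row reduce to echelon form.
R2 ← R2 + (3/2)·R1: [0, -10, -5, -1]
R3 ← R3 − R1: [0, 3, -5, 3]
R4 ← R4 − (5/2)·R1: [0, 7, 10, -2]
R5 ← R5 + (3/2)·R1: [0, -5, -4, 4]
R6 ← R6 − R1: [0, 4, 2, 6]
R3 ← R3 + (3/10)·R2: [0, 0, -13/2, 27/10]
R4 ← R4 + (7/10)·R2: [0, 0, 13/2, -27/10]
R5 ← R5 − (1/2)·R2: [0, 0, -3/2, 9/2]
R6 ← R6 + (2/5)·R2: [0, 0, 0, 28/5]
R4 ← R4 + R3: [0, 0, 0, 0]
R5 ← R5 − (3/13)·R3: [0, 0, 0, 252/65]
Swap R4 ↔ R5
R6 ← R6 − (13/9)·R4: [0, 0, 0, 0]
Echelon form has 4 nonzero rows, so rank(B) = 4.
The column space has dimension equal to the rank: 4.

4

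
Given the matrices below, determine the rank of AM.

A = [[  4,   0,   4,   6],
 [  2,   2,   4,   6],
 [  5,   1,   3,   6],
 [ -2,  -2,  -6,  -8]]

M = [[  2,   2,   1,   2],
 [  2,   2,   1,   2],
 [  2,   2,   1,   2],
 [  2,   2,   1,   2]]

1

First compute AM:
[[ 28,  28,  14,  28],
 [ 28,  28,  14,  28],
 [ 30,  30,  15,  30],
 [-36, -36, -18, -36]]
Now row reduce the product.
R2 ← R2 − R1: [0, 0, 0, 0]
R3 ← R3 − (15/14)·R1: [0, 0, 0, 0]
R4 ← R4 + (9/7)·R1: [0, 0, 0, 0]
1 nonzero row, so rank(AM) = 1.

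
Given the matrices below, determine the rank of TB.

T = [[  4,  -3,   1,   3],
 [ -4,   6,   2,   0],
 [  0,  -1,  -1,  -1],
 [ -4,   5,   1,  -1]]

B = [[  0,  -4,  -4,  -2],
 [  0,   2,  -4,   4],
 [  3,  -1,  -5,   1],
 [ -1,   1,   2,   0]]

First compute TB:
[[  0, -20,  -3, -19],
 [  6,  26, -18,  34],
 [ -2,  -2,   7,  -5],
 [  4,  24, -11,  29]]
Now row reduce the product.
Swap R1 ↔ R2
R3 ← R3 + (1/3)·R1: [0, 20/3, 1, 19/3]
R4 ← R4 − (2/3)·R1: [0, 20/3, 1, 19/3]
R3 ← R3 + (1/3)·R2: [0, 0, 0, 0]
R4 ← R4 + (1/3)·R2: [0, 0, 0, 0]
2 nonzero rows, so rank(TB) = 2.

2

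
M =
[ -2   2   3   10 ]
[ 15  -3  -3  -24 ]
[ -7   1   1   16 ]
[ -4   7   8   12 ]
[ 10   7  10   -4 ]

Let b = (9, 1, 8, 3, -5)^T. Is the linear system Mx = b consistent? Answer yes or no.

Row reduce the augmented matrix [M | b].
R2 ← R2 + (15/2)·R1: [0, 12, 39/2, 51, 137/2]
R3 ← R3 − (7/2)·R1: [0, -6, -19/2, -19, -47/2]
R4 ← R4 − (2)·R1: [0, 3, 2, -8, -15]
R5 ← R5 + (5)·R1: [0, 17, 25, 46, 40]
R3 ← R3 + (1/2)·R2: [0, 0, 1/4, 13/2, 43/4]
R4 ← R4 − (1/4)·R2: [0, 0, -23/8, -83/4, -257/8]
R5 ← R5 − (17/12)·R2: [0, 0, -21/8, -105/4, -1369/24]
R4 ← R4 + (23/2)·R3: [0, 0, 0, 54, 183/2]
R5 ← R5 + (21/2)·R3: [0, 0, 0, 42, 335/6]
R5 ← R5 − (7/9)·R4: [0, 0, 0, 0, -46/3]
The echelon form has 5 nonzero rows; the last pivot sits in the augmented column, so rank(M) = 4 but rank([M|b]) = 5.
Since the ranks differ, the system is inconsistent.

no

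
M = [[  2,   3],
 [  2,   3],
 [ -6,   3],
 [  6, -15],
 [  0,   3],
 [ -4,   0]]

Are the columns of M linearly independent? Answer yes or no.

Row reduce M to echelon form.
R2 ← R2 − R1: [0, 0]
R3 ← R3 + (3)·R1: [0, 12]
R4 ← R4 − (3)·R1: [0, -24]
R6 ← R6 + (2)·R1: [0, 6]
Swap R2 ↔ R3
R4 ← R4 + (2)·R2: [0, 0]
R5 ← R5 − (1/4)·R2: [0, 0]
R6 ← R6 − (1/2)·R2: [0, 0]
2 pivots among 2 columns.
Every column is a pivot column, so the columns are linearly independent.

yes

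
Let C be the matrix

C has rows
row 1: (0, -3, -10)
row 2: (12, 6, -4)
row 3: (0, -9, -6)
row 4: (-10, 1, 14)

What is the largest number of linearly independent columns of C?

3

Row reduce to echelon form.
Swap R1 ↔ R2
R4 ← R4 + (5/6)·R1: [0, 6, 32/3]
R3 ← R3 − (3)·R2: [0, 0, 24]
R4 ← R4 + (2)·R2: [0, 0, -28/3]
R4 ← R4 + (7/18)·R3: [0, 0, 0]
Echelon form has 3 nonzero rows, so rank(C) = 3.
The rank gives the maximum number of linearly independent columns: 3.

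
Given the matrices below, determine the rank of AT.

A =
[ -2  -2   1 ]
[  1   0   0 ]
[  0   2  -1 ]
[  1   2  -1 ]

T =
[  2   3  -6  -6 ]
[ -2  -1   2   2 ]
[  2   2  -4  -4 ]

2

First compute AT:
[[  2,  -2,   4,   4],
 [  2,   3,  -6,  -6],
 [ -6,  -4,   8,   8],
 [ -4,  -1,   2,   2]]
Now row reduce the product.
R2 ← R2 − R1: [0, 5, -10, -10]
R3 ← R3 + (3)·R1: [0, -10, 20, 20]
R4 ← R4 + (2)·R1: [0, -5, 10, 10]
R3 ← R3 + (2)·R2: [0, 0, 0, 0]
R4 ← R4 + R2: [0, 0, 0, 0]
2 nonzero rows, so rank(AT) = 2.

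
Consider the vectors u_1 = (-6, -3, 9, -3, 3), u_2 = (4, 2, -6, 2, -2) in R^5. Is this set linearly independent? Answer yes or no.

no

Form the matrix with these vectors as rows and row reduce.
R2 ← R2 + (2/3)·R1: [0, 0, 0, 0, 0]
1 nonzero row, so the 2 vectors span a space of dimension 1.
Since 1 < 2, the vectors are linearly dependent.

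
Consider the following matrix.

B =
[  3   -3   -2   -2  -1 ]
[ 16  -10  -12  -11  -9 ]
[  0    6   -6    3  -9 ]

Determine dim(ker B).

Row reduce to echelon form.
R2 ← R2 − (16/3)·R1: [0, 6, -4/3, -1/3, -11/3]
R3 ← R3 − R2: [0, 0, -14/3, 10/3, -16/3]
3 nonzero rows, so rank(B) = 3.
B has 5 columns; by rank–nullity, nullity = 5 − 3 = 2.

2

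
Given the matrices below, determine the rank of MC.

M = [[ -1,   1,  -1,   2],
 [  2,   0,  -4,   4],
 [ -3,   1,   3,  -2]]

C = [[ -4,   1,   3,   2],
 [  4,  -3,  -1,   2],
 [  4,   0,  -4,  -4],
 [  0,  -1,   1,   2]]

2

First compute MC:
[[  4,  -6,   2,   8],
 [-24,  -2,  26,  28],
 [ 28,  -4, -24, -20]]
Now row reduce the product.
R2 ← R2 + (6)·R1: [0, -38, 38, 76]
R3 ← R3 − (7)·R1: [0, 38, -38, -76]
R3 ← R3 + R2: [0, 0, 0, 0]
2 nonzero rows, so rank(MC) = 2.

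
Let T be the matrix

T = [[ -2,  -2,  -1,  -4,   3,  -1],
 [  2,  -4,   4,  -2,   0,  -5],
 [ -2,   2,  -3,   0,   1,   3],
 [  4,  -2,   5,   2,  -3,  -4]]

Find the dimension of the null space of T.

4

Row reduce to echelon form.
R2 ← R2 + R1: [0, -6, 3, -6, 3, -6]
R3 ← R3 − R1: [0, 4, -2, 4, -2, 4]
R4 ← R4 + (2)·R1: [0, -6, 3, -6, 3, -6]
R3 ← R3 + (2/3)·R2: [0, 0, 0, 0, 0, 0]
R4 ← R4 − R2: [0, 0, 0, 0, 0, 0]
2 nonzero rows, so rank(T) = 2.
T has 6 columns; by rank–nullity, nullity = 6 − 2 = 4.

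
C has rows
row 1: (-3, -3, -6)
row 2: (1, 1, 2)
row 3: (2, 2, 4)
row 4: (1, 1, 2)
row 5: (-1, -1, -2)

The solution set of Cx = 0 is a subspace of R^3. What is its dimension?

Row reduce to echelon form.
R2 ← R2 + (1/3)·R1: [0, 0, 0]
R3 ← R3 + (2/3)·R1: [0, 0, 0]
R4 ← R4 + (1/3)·R1: [0, 0, 0]
R5 ← R5 − (1/3)·R1: [0, 0, 0]
1 nonzero row, so rank(C) = 1.
C has 3 columns; by rank–nullity, nullity = 3 − 1 = 2.

2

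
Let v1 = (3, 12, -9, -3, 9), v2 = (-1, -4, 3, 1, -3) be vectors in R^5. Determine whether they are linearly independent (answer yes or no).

no

Form the matrix with these vectors as rows and row reduce.
R2 ← R2 + (1/3)·R1: [0, 0, 0, 0, 0]
1 nonzero row, so the 2 vectors span a space of dimension 1.
Since 1 < 2, the vectors are linearly dependent.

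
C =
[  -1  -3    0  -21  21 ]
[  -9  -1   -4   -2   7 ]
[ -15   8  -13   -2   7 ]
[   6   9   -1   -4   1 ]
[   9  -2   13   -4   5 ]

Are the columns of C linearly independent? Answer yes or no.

Row reduce C to echelon form.
R2 ← R2 − (9)·R1: [0, 26, -4, 187, -182]
R3 ← R3 − (15)·R1: [0, 53, -13, 313, -308]
R4 ← R4 + (6)·R1: [0, -9, -1, -130, 127]
R5 ← R5 + (9)·R1: [0, -29, 13, -193, 194]
R3 ← R3 − (53/26)·R2: [0, 0, -63/13, -1773/26, 63]
R4 ← R4 + (9/26)·R2: [0, 0, -31/13, -1697/26, 64]
R5 ← R5 + (29/26)·R2: [0, 0, 111/13, 405/26, -9]
R4 ← R4 − (31/63)·R3: [0, 0, 0, -222/7, 33]
R5 ← R5 + (37/21)·R3: [0, 0, 0, -732/7, 102]
R5 ← R5 − (122/37)·R4: [0, 0, 0, 0, -252/37]
5 pivots among 5 columns.
Every column is a pivot column, so the columns are linearly independent.

yes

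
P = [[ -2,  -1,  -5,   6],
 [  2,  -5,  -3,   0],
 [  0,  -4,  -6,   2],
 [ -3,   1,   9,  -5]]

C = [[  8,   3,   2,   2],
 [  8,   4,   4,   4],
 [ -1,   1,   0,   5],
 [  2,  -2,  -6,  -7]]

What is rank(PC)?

First compute PC:
[[ -7, -27, -44, -75],
 [-21, -17, -16, -31],
 [-22, -26, -28, -60],
 [-35,  14,  28,  78]]
Now row reduce the product.
R2 ← R2 − (3)·R1: [0, 64, 116, 194]
R3 ← R3 − (22/7)·R1: [0, 412/7, 772/7, 1230/7]
R4 ← R4 − (5)·R1: [0, 149, 248, 453]
R3 ← R3 − (103/112)·R2: [0, 0, 101/28, -151/56]
R4 ← R4 − (149/64)·R2: [0, 0, -353/16, 43/32]
R4 ← R4 + (2471/404)·R3: [0, 0, 0, -1530/101]
4 nonzero rows, so rank(PC) = 4.

4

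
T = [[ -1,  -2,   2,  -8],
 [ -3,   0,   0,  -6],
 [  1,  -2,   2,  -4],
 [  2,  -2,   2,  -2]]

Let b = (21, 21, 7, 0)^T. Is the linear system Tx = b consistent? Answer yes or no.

Row reduce the augmented matrix [T | b].
R2 ← R2 − (3)·R1: [0, 6, -6, 18, -42]
R3 ← R3 + R1: [0, -4, 4, -12, 28]
R4 ← R4 + (2)·R1: [0, -6, 6, -18, 42]
R3 ← R3 + (2/3)·R2: [0, 0, 0, 0, 0]
R4 ← R4 + R2: [0, 0, 0, 0, 0]
The echelon form has 2 nonzero rows, and every pivot lies in the first 4 columns, so rank(T) = rank([T|b]) = 2.
The system is consistent.

yes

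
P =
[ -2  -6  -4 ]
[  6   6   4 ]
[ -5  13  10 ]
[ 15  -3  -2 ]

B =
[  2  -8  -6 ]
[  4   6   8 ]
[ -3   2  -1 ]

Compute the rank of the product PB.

3

First compute PB:
[[-16, -28, -32],
 [ 24,  -4,   8],
 [ 12, 138, 124],
 [ 24, -142, -112]]
Now row reduce the product.
R2 ← R2 + (3/2)·R1: [0, -46, -40]
R3 ← R3 + (3/4)·R1: [0, 117, 100]
R4 ← R4 + (3/2)·R1: [0, -184, -160]
R3 ← R3 + (117/46)·R2: [0, 0, -40/23]
R4 ← R4 − (4)·R2: [0, 0, 0]
3 nonzero rows, so rank(PB) = 3.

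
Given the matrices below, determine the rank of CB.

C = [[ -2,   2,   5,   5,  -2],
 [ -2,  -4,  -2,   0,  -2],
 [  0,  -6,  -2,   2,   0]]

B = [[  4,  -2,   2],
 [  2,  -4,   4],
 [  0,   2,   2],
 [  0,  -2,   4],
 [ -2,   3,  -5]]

3

First compute CB:
[[  0, -10,  44],
 [-12,  10, -14],
 [-12,  16, -20]]
Now row reduce the product.
Swap R1 ↔ R2
R3 ← R3 − R1: [0, 6, -6]
R3 ← R3 + (3/5)·R2: [0, 0, 102/5]
3 nonzero rows, so rank(CB) = 3.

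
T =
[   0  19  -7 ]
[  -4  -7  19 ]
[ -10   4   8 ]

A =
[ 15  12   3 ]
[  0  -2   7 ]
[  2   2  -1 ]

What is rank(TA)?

2

First compute TA:
[[-14, -52, 140],
 [-22,   4, -80],
 [-134, -112, -10]]
Now row reduce the product.
R2 ← R2 − (11/7)·R1: [0, 600/7, -300]
R3 ← R3 − (67/7)·R1: [0, 2700/7, -1350]
R3 ← R3 − (9/2)·R2: [0, 0, 0]
2 nonzero rows, so rank(TA) = 2.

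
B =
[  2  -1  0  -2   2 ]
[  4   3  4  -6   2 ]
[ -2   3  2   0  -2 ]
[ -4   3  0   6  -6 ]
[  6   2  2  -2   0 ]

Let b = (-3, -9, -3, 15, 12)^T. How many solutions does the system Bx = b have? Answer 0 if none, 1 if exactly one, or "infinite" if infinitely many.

Row reduce the augmented matrix [B | b].
R2 ← R2 − (2)·R1: [0, 5, 4, -2, -2, -3]
R3 ← R3 + R1: [0, 2, 2, -2, 0, -6]
R4 ← R4 + (2)·R1: [0, 1, 0, 2, -2, 9]
R5 ← R5 − (3)·R1: [0, 5, 2, 4, -6, 21]
R3 ← R3 − (2/5)·R2: [0, 0, 2/5, -6/5, 4/5, -24/5]
R4 ← R4 − (1/5)·R2: [0, 0, -4/5, 12/5, -8/5, 48/5]
R5 ← R5 − R2: [0, 0, -2, 6, -4, 24]
R4 ← R4 + (2)·R3: [0, 0, 0, 0, 0, 0]
R5 ← R5 + (5)·R3: [0, 0, 0, 0, 0, 0]
The echelon form has 3 nonzero rows, and every pivot lies in the first 5 columns, so rank(B) = rank([B|b]) = 3.
The system is consistent.
rank = 3 < 5 unknowns, so there are infinitely many solutions.

infinite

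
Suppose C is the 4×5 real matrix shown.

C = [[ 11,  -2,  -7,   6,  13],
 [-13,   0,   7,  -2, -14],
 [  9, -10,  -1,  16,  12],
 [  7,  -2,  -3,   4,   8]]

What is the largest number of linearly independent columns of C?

Row reduce to echelon form.
R2 ← R2 + (13/11)·R1: [0, -26/11, -14/11, 56/11, 15/11]
R3 ← R3 − (9/11)·R1: [0, -92/11, 52/11, 122/11, 15/11]
R4 ← R4 − (7/11)·R1: [0, -8/11, 16/11, 2/11, -3/11]
R3 ← R3 − (46/13)·R2: [0, 0, 120/13, -90/13, -45/13]
R4 ← R4 − (4/13)·R2: [0, 0, 24/13, -18/13, -9/13]
R4 ← R4 − (1/5)·R3: [0, 0, 0, 0, 0]
Echelon form has 3 nonzero rows, so rank(C) = 3.
The rank gives the maximum number of linearly independent columns: 3.

3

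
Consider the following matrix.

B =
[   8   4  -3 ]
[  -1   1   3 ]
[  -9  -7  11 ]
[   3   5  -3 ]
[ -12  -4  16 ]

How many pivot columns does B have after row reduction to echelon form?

Row reduce to echelon form.
R2 ← R2 + (1/8)·R1: [0, 3/2, 21/8]
R3 ← R3 + (9/8)·R1: [0, -5/2, 61/8]
R4 ← R4 − (3/8)·R1: [0, 7/2, -15/8]
R5 ← R5 + (3/2)·R1: [0, 2, 23/2]
R3 ← R3 + (5/3)·R2: [0, 0, 12]
R4 ← R4 − (7/3)·R2: [0, 0, -8]
R5 ← R5 − (4/3)·R2: [0, 0, 8]
R4 ← R4 + (2/3)·R3: [0, 0, 0]
R5 ← R5 − (2/3)·R3: [0, 0, 0]
Echelon form has 3 nonzero rows, so rank(B) = 3.
Each nonzero row contributes one pivot column: 3 pivot columns.

3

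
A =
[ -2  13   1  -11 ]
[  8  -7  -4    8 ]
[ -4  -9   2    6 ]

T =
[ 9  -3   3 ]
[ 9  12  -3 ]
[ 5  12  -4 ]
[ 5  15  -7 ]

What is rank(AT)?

First compute AT:
[[ 49,   9,  28],
 [ 29, -36,   5],
 [-77,  18, -35]]
Now row reduce the product.
R2 ← R2 − (29/49)·R1: [0, -2025/49, -81/7]
R3 ← R3 + (11/7)·R1: [0, 225/7, 9]
R3 ← R3 + (7/9)·R2: [0, 0, 0]
2 nonzero rows, so rank(AT) = 2.

2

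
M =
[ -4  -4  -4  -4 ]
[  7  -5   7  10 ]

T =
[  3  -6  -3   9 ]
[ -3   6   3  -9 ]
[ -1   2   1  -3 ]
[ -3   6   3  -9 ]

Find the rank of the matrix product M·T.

1

First compute MT:
[[ 16, -32, -16,  48],
 [ -1,   2,   1,  -3]]
Now row reduce the product.
R2 ← R2 + (1/16)·R1: [0, 0, 0, 0]
1 nonzero row, so rank(MT) = 1.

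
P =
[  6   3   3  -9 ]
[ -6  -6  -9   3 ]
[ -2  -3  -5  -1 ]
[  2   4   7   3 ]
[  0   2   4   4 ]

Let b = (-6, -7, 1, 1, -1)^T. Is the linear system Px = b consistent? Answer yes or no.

no

Row reduce the augmented matrix [P | b].
R2 ← R2 + R1: [0, -3, -6, -6, -13]
R3 ← R3 + (1/3)·R1: [0, -2, -4, -4, -1]
R4 ← R4 − (1/3)·R1: [0, 3, 6, 6, 3]
R3 ← R3 − (2/3)·R2: [0, 0, 0, 0, 23/3]
R4 ← R4 + R2: [0, 0, 0, 0, -10]
R5 ← R5 + (2/3)·R2: [0, 0, 0, 0, -29/3]
R4 ← R4 + (30/23)·R3: [0, 0, 0, 0, 0]
R5 ← R5 + (29/23)·R3: [0, 0, 0, 0, 0]
The echelon form has 3 nonzero rows; the last pivot sits in the augmented column, so rank(P) = 2 but rank([P|b]) = 3.
Since the ranks differ, the system is inconsistent.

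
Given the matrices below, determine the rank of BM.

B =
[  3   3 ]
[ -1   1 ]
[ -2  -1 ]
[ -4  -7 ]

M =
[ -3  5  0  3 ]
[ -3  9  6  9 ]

2

First compute BM:
[[-18,  42,  18,  36],
 [  0,   4,   6,   6],
 [  9, -19,  -6, -15],
 [ 33, -83, -42, -75]]
Now row reduce the product.
R3 ← R3 + (1/2)·R1: [0, 2, 3, 3]
R4 ← R4 + (11/6)·R1: [0, -6, -9, -9]
R3 ← R3 − (1/2)·R2: [0, 0, 0, 0]
R4 ← R4 + (3/2)·R2: [0, 0, 0, 0]
2 nonzero rows, so rank(BM) = 2.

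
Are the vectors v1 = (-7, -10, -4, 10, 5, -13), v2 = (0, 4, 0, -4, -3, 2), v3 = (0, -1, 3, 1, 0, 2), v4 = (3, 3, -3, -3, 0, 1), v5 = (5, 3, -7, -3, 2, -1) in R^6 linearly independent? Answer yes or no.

no

Form the matrix with these vectors as rows and row reduce.
R4 ← R4 + (3/7)·R1: [0, -9/7, -33/7, 9/7, 15/7, -32/7]
R5 ← R5 + (5/7)·R1: [0, -29/7, -69/7, 29/7, 39/7, -72/7]
R3 ← R3 + (1/4)·R2: [0, 0, 3, 0, -3/4, 5/2]
R4 ← R4 + (9/28)·R2: [0, 0, -33/7, 0, 33/28, -55/14]
R5 ← R5 + (29/28)·R2: [0, 0, -69/7, 0, 69/28, -115/14]
R4 ← R4 + (11/7)·R3: [0, 0, 0, 0, 0, 0]
R5 ← R5 + (23/7)·R3: [0, 0, 0, 0, 0, 0]
3 nonzero rows, so the 5 vectors span a space of dimension 3.
Since 3 < 5, the vectors are linearly dependent.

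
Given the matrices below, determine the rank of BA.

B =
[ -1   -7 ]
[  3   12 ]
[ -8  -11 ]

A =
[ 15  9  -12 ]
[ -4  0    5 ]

First compute BA:
[[ 13,  -9, -23],
 [ -3,  27,  24],
 [-76, -72,  41]]
Now row reduce the product.
R2 ← R2 + (3/13)·R1: [0, 324/13, 243/13]
R3 ← R3 + (76/13)·R1: [0, -1620/13, -1215/13]
R3 ← R3 + (5)·R2: [0, 0, 0]
2 nonzero rows, so rank(BA) = 2.

2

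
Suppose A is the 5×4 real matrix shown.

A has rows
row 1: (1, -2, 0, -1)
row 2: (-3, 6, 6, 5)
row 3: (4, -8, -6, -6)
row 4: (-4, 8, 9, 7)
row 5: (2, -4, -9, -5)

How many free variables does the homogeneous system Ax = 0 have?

2

Row reduce to echelon form.
R2 ← R2 + (3)·R1: [0, 0, 6, 2]
R3 ← R3 − (4)·R1: [0, 0, -6, -2]
R4 ← R4 + (4)·R1: [0, 0, 9, 3]
R5 ← R5 − (2)·R1: [0, 0, -9, -3]
R3 ← R3 + R2: [0, 0, 0, 0]
R4 ← R4 − (3/2)·R2: [0, 0, 0, 0]
R5 ← R5 + (3/2)·R2: [0, 0, 0, 0]
2 nonzero rows, so rank(A) = 2.
A has 4 columns; by rank–nullity, nullity = 4 − 2 = 2.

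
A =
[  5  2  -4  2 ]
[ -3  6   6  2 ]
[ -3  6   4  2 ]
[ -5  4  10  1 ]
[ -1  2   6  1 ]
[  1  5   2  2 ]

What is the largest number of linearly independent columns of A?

Row reduce to echelon form.
R2 ← R2 + (3/5)·R1: [0, 36/5, 18/5, 16/5]
R3 ← R3 + (3/5)·R1: [0, 36/5, 8/5, 16/5]
R4 ← R4 + R1: [0, 6, 6, 3]
R5 ← R5 + (1/5)·R1: [0, 12/5, 26/5, 7/5]
R6 ← R6 − (1/5)·R1: [0, 23/5, 14/5, 8/5]
R3 ← R3 − R2: [0, 0, -2, 0]
R4 ← R4 − (5/6)·R2: [0, 0, 3, 1/3]
R5 ← R5 − (1/3)·R2: [0, 0, 4, 1/3]
R6 ← R6 − (23/36)·R2: [0, 0, 1/2, -4/9]
R4 ← R4 + (3/2)·R3: [0, 0, 0, 1/3]
R5 ← R5 + (2)·R3: [0, 0, 0, 1/3]
R6 ← R6 + (1/4)·R3: [0, 0, 0, -4/9]
R5 ← R5 − R4: [0, 0, 0, 0]
R6 ← R6 + (4/3)·R4: [0, 0, 0, 0]
Echelon form has 4 nonzero rows, so rank(A) = 4.
The rank gives the maximum number of linearly independent columns: 4.

4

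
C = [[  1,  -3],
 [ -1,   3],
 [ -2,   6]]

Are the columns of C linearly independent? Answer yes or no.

Row reduce C to echelon form.
R2 ← R2 + R1: [0, 0]
R3 ← R3 + (2)·R1: [0, 0]
1 pivot among 2 columns.
Only 1 < 2 pivot columns, so the columns are linearly dependent.

no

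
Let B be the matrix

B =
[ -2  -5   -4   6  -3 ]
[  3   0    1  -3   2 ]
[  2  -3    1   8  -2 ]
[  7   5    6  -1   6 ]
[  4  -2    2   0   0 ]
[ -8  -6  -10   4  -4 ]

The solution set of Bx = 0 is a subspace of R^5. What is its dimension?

1

Row reduce to echelon form.
R2 ← R2 + (3/2)·R1: [0, -15/2, -5, 6, -5/2]
R3 ← R3 + R1: [0, -8, -3, 14, -5]
R4 ← R4 + (7/2)·R1: [0, -25/2, -8, 20, -9/2]
R5 ← R5 + (2)·R1: [0, -12, -6, 12, -6]
R6 ← R6 − (4)·R1: [0, 14, 6, -20, 8]
R3 ← R3 − (16/15)·R2: [0, 0, 7/3, 38/5, -7/3]
R4 ← R4 − (5/3)·R2: [0, 0, 1/3, 10, -1/3]
R5 ← R5 − (8/5)·R2: [0, 0, 2, 12/5, -2]
R6 ← R6 + (28/15)·R2: [0, 0, -10/3, -44/5, 10/3]
R4 ← R4 − (1/7)·R3: [0, 0, 0, 312/35, 0]
R5 ← R5 − (6/7)·R3: [0, 0, 0, -144/35, 0]
R6 ← R6 + (10/7)·R3: [0, 0, 0, 72/35, 0]
R5 ← R5 + (6/13)·R4: [0, 0, 0, 0, 0]
R6 ← R6 − (3/13)·R4: [0, 0, 0, 0, 0]
4 nonzero rows, so rank(B) = 4.
B has 5 columns; by rank–nullity, nullity = 5 − 4 = 1.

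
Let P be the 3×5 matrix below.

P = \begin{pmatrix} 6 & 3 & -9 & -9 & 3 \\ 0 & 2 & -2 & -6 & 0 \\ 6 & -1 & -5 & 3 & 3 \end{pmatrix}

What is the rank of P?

Row reduce to echelon form.
R3 ← R3 − R1: [0, -4, 4, 12, 0]
R3 ← R3 + (2)·R2: [0, 0, 0, 0, 0]
Echelon form has 2 nonzero rows, so rank(P) = 2.

2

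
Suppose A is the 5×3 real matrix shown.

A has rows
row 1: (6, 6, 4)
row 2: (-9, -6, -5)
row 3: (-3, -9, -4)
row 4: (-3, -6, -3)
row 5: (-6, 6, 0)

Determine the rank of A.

Row reduce to echelon form.
R2 ← R2 + (3/2)·R1: [0, 3, 1]
R3 ← R3 + (1/2)·R1: [0, -6, -2]
R4 ← R4 + (1/2)·R1: [0, -3, -1]
R5 ← R5 + R1: [0, 12, 4]
R3 ← R3 + (2)·R2: [0, 0, 0]
R4 ← R4 + R2: [0, 0, 0]
R5 ← R5 − (4)·R2: [0, 0, 0]
Echelon form has 2 nonzero rows, so rank(A) = 2.

2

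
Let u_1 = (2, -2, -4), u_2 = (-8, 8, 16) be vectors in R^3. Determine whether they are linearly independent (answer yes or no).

no

Form the matrix with these vectors as rows and row reduce.
R2 ← R2 + (4)·R1: [0, 0, 0]
1 nonzero row, so the 2 vectors span a space of dimension 1.
Since 1 < 2, the vectors are linearly dependent.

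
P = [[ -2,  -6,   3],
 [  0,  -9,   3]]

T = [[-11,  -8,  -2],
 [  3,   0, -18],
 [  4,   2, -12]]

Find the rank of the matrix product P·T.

First compute PT:
[[ 16,  22,  76],
 [-15,   6, 126]]
Now row reduce the product.
R2 ← R2 + (15/16)·R1: [0, 213/8, 789/4]
2 nonzero rows, so rank(PT) = 2.

2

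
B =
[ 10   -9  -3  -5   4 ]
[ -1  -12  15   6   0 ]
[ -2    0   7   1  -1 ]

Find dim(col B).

Row reduce to echelon form.
R2 ← R2 + (1/10)·R1: [0, -129/10, 147/10, 11/2, 2/5]
R3 ← R3 + (1/5)·R1: [0, -9/5, 32/5, 0, -1/5]
R3 ← R3 − (6/43)·R2: [0, 0, 187/43, -33/43, -11/43]
Echelon form has 3 nonzero rows, so rank(B) = 3.
The column space has dimension equal to the rank: 3.

3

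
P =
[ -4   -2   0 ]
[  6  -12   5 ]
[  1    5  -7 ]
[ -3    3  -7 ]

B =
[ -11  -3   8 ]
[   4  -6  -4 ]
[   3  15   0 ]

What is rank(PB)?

First compute PB:
[[ 36,  24, -24],
 [-99, 129,  96],
 [-12, -138, -12],
 [ 24, -114, -36]]
Now row reduce the product.
R2 ← R2 + (11/4)·R1: [0, 195, 30]
R3 ← R3 + (1/3)·R1: [0, -130, -20]
R4 ← R4 − (2/3)·R1: [0, -130, -20]
R3 ← R3 + (2/3)·R2: [0, 0, 0]
R4 ← R4 + (2/3)·R2: [0, 0, 0]
2 nonzero rows, so rank(PB) = 2.

2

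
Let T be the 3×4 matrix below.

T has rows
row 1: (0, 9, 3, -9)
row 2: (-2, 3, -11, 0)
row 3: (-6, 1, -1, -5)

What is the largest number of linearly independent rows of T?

Row reduce to echelon form.
Swap R1 ↔ R2
R3 ← R3 − (3)·R1: [0, -8, 32, -5]
R3 ← R3 + (8/9)·R2: [0, 0, 104/3, -13]
Echelon form has 3 nonzero rows, so rank(T) = 3.
The rank gives the maximum number of linearly independent rows: 3.

3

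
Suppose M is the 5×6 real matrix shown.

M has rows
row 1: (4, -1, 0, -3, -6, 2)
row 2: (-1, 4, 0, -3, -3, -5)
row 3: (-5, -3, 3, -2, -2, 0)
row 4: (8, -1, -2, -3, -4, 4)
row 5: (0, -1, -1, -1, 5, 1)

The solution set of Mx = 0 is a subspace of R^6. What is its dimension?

2

Row reduce to echelon form.
R2 ← R2 + (1/4)·R1: [0, 15/4, 0, -15/4, -9/2, -9/2]
R3 ← R3 + (5/4)·R1: [0, -17/4, 3, -23/4, -19/2, 5/2]
R4 ← R4 − (2)·R1: [0, 1, -2, 3, 8, 0]
R3 ← R3 + (17/15)·R2: [0, 0, 3, -10, -73/5, -13/5]
R4 ← R4 − (4/15)·R2: [0, 0, -2, 4, 46/5, 6/5]
R5 ← R5 + (4/15)·R2: [0, 0, -1, -2, 19/5, -1/5]
R4 ← R4 + (2/3)·R3: [0, 0, 0, -8/3, -8/15, -8/15]
R5 ← R5 + (1/3)·R3: [0, 0, 0, -16/3, -16/15, -16/15]
R5 ← R5 − (2)·R4: [0, 0, 0, 0, 0, 0]
4 nonzero rows, so rank(M) = 4.
M has 6 columns; by rank–nullity, nullity = 6 − 4 = 2.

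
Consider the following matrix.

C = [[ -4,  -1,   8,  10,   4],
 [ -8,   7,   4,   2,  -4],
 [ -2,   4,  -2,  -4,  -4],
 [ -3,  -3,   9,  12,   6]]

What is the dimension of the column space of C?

2

Row reduce to echelon form.
R2 ← R2 − (2)·R1: [0, 9, -12, -18, -12]
R3 ← R3 − (1/2)·R1: [0, 9/2, -6, -9, -6]
R4 ← R4 − (3/4)·R1: [0, -9/4, 3, 9/2, 3]
R3 ← R3 − (1/2)·R2: [0, 0, 0, 0, 0]
R4 ← R4 + (1/4)·R2: [0, 0, 0, 0, 0]
Echelon form has 2 nonzero rows, so rank(C) = 2.
The column space has dimension equal to the rank: 2.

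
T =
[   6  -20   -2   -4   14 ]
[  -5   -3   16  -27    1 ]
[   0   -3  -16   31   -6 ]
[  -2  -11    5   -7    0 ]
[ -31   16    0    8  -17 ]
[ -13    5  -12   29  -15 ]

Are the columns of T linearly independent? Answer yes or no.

Row reduce T to echelon form.
R2 ← R2 + (5/6)·R1: [0, -59/3, 43/3, -91/3, 38/3]
R4 ← R4 + (1/3)·R1: [0, -53/3, 13/3, -25/3, 14/3]
R5 ← R5 + (31/6)·R1: [0, -262/3, -31/3, -38/3, 166/3]
R6 ← R6 + (13/6)·R1: [0, -115/3, -49/3, 61/3, 46/3]
R3 ← R3 − (9/59)·R2: [0, 0, -1073/59, 2102/59, -468/59]
R4 ← R4 − (53/59)·R2: [0, 0, -504/59, 1116/59, -396/59]
R5 ← R5 − (262/59)·R2: [0, 0, -4365/59, 7200/59, -54/59]
R6 ← R6 − (115/59)·R2: [0, 0, -2612/59, 4688/59, -552/59]
R4 ← R4 − (504/1073)·R3: [0, 0, 0, 2340/1073, -3204/1073]
R5 ← R5 − (4365/1073)·R3: [0, 0, 0, -24570/1073, 33642/1073]
R6 ← R6 − (2612/1073)·R3: [0, 0, 0, -7800/1073, 10680/1073]
R5 ← R5 + (21/2)·R4: [0, 0, 0, 0, 0]
R6 ← R6 + (10/3)·R4: [0, 0, 0, 0, 0]
4 pivots among 5 columns.
Only 4 < 5 pivot columns, so the columns are linearly dependent.

no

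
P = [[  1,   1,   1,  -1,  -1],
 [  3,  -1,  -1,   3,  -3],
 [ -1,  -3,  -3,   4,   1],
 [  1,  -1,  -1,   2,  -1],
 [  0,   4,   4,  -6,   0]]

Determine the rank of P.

Row reduce to echelon form.
R2 ← R2 − (3)·R1: [0, -4, -4, 6, 0]
R3 ← R3 + R1: [0, -2, -2, 3, 0]
R4 ← R4 − R1: [0, -2, -2, 3, 0]
R3 ← R3 − (1/2)·R2: [0, 0, 0, 0, 0]
R4 ← R4 − (1/2)·R2: [0, 0, 0, 0, 0]
R5 ← R5 + R2: [0, 0, 0, 0, 0]
Echelon form has 2 nonzero rows, so rank(P) = 2.

2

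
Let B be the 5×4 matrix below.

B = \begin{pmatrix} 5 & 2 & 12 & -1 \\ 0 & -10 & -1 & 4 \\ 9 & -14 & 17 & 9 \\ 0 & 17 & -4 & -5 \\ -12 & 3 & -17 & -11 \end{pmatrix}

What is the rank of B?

4

Row reduce to echelon form.
R3 ← R3 − (9/5)·R1: [0, -88/5, -23/5, 54/5]
R5 ← R5 + (12/5)·R1: [0, 39/5, 59/5, -67/5]
R3 ← R3 − (44/25)·R2: [0, 0, -71/25, 94/25]
R4 ← R4 + (17/10)·R2: [0, 0, -57/10, 9/5]
R5 ← R5 + (39/50)·R2: [0, 0, 551/50, -257/25]
R4 ← R4 − (285/142)·R3: [0, 0, 0, -408/71]
R5 ← R5 + (551/142)·R3: [0, 0, 0, 306/71]
R5 ← R5 + (3/4)·R4: [0, 0, 0, 0]
Echelon form has 4 nonzero rows, so rank(B) = 4.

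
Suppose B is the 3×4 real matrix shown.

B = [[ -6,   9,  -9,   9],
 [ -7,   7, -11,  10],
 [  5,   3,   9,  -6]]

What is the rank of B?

2

Row reduce to echelon form.
R2 ← R2 − (7/6)·R1: [0, -7/2, -1/2, -1/2]
R3 ← R3 + (5/6)·R1: [0, 21/2, 3/2, 3/2]
R3 ← R3 + (3)·R2: [0, 0, 0, 0]
Echelon form has 2 nonzero rows, so rank(B) = 2.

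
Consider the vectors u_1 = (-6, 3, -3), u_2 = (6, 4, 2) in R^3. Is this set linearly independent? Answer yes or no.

yes

Form the matrix with these vectors as rows and row reduce.
R2 ← R2 + R1: [0, 7, -1]
2 nonzero rows, so the 2 vectors span a space of dimension 2.
Since 2 = 2, the vectors are linearly independent.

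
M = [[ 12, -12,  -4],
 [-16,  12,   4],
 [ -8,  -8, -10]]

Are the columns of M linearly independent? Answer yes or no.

yes

Row reduce M to echelon form.
R2 ← R2 + (4/3)·R1: [0, -4, -4/3]
R3 ← R3 + (2/3)·R1: [0, -16, -38/3]
R3 ← R3 − (4)·R2: [0, 0, -22/3]
3 pivots among 3 columns.
Every column is a pivot column, so the columns are linearly independent.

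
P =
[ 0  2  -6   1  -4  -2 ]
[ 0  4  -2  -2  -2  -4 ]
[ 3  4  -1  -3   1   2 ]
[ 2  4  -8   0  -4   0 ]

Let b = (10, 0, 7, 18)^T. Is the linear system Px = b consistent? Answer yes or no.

Row reduce the augmented matrix [P | b].
Swap R1 ↔ R3
R4 ← R4 − (2/3)·R1: [0, 4/3, -22/3, 2, -14/3, -4/3, 40/3]
R3 ← R3 − (1/2)·R2: [0, 0, -5, 2, -3, 0, 10]
R4 ← R4 − (1/3)·R2: [0, 0, -20/3, 8/3, -4, 0, 40/3]
R4 ← R4 − (4/3)·R3: [0, 0, 0, 0, 0, 0, 0]
The echelon form has 3 nonzero rows, and every pivot lies in the first 6 columns, so rank(P) = rank([P|b]) = 3.
The system is consistent.

yes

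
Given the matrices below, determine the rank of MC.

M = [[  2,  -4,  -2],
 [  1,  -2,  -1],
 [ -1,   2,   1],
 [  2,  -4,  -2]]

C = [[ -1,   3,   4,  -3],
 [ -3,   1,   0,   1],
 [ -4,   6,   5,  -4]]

First compute MC:
[[ 18, -10,  -2,  -2],
 [  9,  -5,  -1,  -1],
 [ -9,   5,   1,   1],
 [ 18, -10,  -2,  -2]]
Now row reduce the product.
R2 ← R2 − (1/2)·R1: [0, 0, 0, 0]
R3 ← R3 + (1/2)·R1: [0, 0, 0, 0]
R4 ← R4 − R1: [0, 0, 0, 0]
1 nonzero row, so rank(MC) = 1.

1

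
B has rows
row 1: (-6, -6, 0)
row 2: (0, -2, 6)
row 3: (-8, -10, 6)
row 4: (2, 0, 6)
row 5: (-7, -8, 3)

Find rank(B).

2

Row reduce to echelon form.
R3 ← R3 − (4/3)·R1: [0, -2, 6]
R4 ← R4 + (1/3)·R1: [0, -2, 6]
R5 ← R5 − (7/6)·R1: [0, -1, 3]
R3 ← R3 − R2: [0, 0, 0]
R4 ← R4 − R2: [0, 0, 0]
R5 ← R5 − (1/2)·R2: [0, 0, 0]
Echelon form has 2 nonzero rows, so rank(B) = 2.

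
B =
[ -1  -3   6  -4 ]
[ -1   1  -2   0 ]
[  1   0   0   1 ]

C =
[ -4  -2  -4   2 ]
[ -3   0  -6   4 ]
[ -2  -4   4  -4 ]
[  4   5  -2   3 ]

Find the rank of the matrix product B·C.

First compute BC:
[[-15, -42,  54, -50],
 [  5,  10, -10,  10],
 [  0,   3,  -6,   5]]
Now row reduce the product.
R2 ← R2 + (1/3)·R1: [0, -4, 8, -20/3]
R3 ← R3 + (3/4)·R2: [0, 0, 0, 0]
2 nonzero rows, so rank(BC) = 2.

2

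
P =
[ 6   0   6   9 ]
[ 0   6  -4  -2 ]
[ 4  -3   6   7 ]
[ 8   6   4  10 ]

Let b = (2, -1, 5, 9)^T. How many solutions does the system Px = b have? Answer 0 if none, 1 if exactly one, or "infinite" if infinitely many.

Row reduce the augmented matrix [P | b].
R3 ← R3 − (2/3)·R1: [0, -3, 2, 1, 11/3]
R4 ← R4 − (4/3)·R1: [0, 6, -4, -2, 19/3]
R3 ← R3 + (1/2)·R2: [0, 0, 0, 0, 19/6]
R4 ← R4 − R2: [0, 0, 0, 0, 22/3]
R4 ← R4 − (44/19)·R3: [0, 0, 0, 0, 0]
The echelon form has 3 nonzero rows; the last pivot sits in the augmented column, so rank(P) = 2 but rank([P|b]) = 3.
Since the ranks differ, the system is inconsistent.
It has no solutions.

0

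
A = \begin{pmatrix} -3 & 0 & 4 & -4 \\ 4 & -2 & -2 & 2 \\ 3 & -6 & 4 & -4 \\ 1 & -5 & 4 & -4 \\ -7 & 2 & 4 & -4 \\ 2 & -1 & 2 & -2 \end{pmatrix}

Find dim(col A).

Row reduce to echelon form.
R2 ← R2 + (4/3)·R1: [0, -2, 10/3, -10/3]
R3 ← R3 + R1: [0, -6, 8, -8]
R4 ← R4 + (1/3)·R1: [0, -5, 16/3, -16/3]
R5 ← R5 − (7/3)·R1: [0, 2, -16/3, 16/3]
R6 ← R6 + (2/3)·R1: [0, -1, 14/3, -14/3]
R3 ← R3 − (3)·R2: [0, 0, -2, 2]
R4 ← R4 − (5/2)·R2: [0, 0, -3, 3]
R5 ← R5 + R2: [0, 0, -2, 2]
R6 ← R6 − (1/2)·R2: [0, 0, 3, -3]
R4 ← R4 − (3/2)·R3: [0, 0, 0, 0]
R5 ← R5 − R3: [0, 0, 0, 0]
R6 ← R6 + (3/2)·R3: [0, 0, 0, 0]
Echelon form has 3 nonzero rows, so rank(A) = 3.
The column space has dimension equal to the rank: 3.

3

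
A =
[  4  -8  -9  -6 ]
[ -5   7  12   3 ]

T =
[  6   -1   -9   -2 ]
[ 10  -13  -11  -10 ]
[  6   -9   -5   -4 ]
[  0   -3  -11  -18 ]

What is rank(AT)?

2

First compute AT:
[[-110, 199, 163, 216],
 [112, -203, -125, -162]]
Now row reduce the product.
R2 ← R2 + (56/55)·R1: [0, -21/55, 2253/55, 3186/55]
2 nonzero rows, so rank(AT) = 2.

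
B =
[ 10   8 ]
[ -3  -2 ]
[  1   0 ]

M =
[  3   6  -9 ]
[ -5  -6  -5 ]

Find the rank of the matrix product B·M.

First compute BM:
[[-10,  12, -130],
 [  1,  -6,  37],
 [  3,   6,  -9]]
Now row reduce the product.
R2 ← R2 + (1/10)·R1: [0, -24/5, 24]
R3 ← R3 + (3/10)·R1: [0, 48/5, -48]
R3 ← R3 + (2)·R2: [0, 0, 0]
2 nonzero rows, so rank(BM) = 2.

2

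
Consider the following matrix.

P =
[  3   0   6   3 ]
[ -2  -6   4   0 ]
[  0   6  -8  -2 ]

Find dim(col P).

Row reduce to echelon form.
R2 ← R2 + (2/3)·R1: [0, -6, 8, 2]
R3 ← R3 + R2: [0, 0, 0, 0]
Echelon form has 2 nonzero rows, so rank(P) = 2.
The column space has dimension equal to the rank: 2.

2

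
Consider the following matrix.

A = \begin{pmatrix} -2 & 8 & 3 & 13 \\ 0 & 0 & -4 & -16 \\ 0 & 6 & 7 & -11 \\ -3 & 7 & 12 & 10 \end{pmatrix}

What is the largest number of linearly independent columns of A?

Row reduce to echelon form.
R4 ← R4 − (3/2)·R1: [0, -5, 15/2, -19/2]
Swap R2 ↔ R3
R4 ← R4 + (5/6)·R2: [0, 0, 40/3, -56/3]
R4 ← R4 + (10/3)·R3: [0, 0, 0, -72]
Echelon form has 4 nonzero rows, so rank(A) = 4.
The rank gives the maximum number of linearly independent columns: 4.

4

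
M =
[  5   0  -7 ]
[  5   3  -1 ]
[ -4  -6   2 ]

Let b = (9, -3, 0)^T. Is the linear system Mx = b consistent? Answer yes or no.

Row reduce the augmented matrix [M | b].
R2 ← R2 − R1: [0, 3, 6, -12]
R3 ← R3 + (4/5)·R1: [0, -6, -18/5, 36/5]
R3 ← R3 + (2)·R2: [0, 0, 42/5, -84/5]
The echelon form has 3 nonzero rows, and every pivot lies in the first 3 columns, so rank(M) = rank([M|b]) = 3.
The system is consistent.

yes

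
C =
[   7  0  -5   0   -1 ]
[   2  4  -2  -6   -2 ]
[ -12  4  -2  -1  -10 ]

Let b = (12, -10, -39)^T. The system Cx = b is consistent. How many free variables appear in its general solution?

Row reduce the augmented matrix [C | b].
R2 ← R2 − (2/7)·R1: [0, 4, -4/7, -6, -12/7, -94/7]
R3 ← R3 + (12/7)·R1: [0, 4, -74/7, -1, -82/7, -129/7]
R3 ← R3 − R2: [0, 0, -10, 5, -10, -5]
The echelon form has 3 nonzero rows, and every pivot lies in the first 5 columns, so rank(C) = rank([C|b]) = 3.
The system is consistent.
Free variables = (unknowns) − (rank) = 5 − 3 = 2.

2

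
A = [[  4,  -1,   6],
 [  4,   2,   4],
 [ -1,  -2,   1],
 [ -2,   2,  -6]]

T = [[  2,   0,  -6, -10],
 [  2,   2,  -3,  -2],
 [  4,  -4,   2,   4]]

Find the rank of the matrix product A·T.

First compute AT:
[[ 30, -26,  -9, -14],
 [ 28, -12, -22, -28],
 [ -2,  -8,  14,  18],
 [-24,  28,  -6,  -8]]
Now row reduce the product.
R2 ← R2 − (14/15)·R1: [0, 184/15, -68/5, -224/15]
R3 ← R3 + (1/15)·R1: [0, -146/15, 67/5, 256/15]
R4 ← R4 + (4/5)·R1: [0, 36/5, -66/5, -96/5]
R3 ← R3 + (73/92)·R2: [0, 0, 60/23, 120/23]
R4 ← R4 − (27/46)·R2: [0, 0, -120/23, -240/23]
R4 ← R4 + (2)·R3: [0, 0, 0, 0]
3 nonzero rows, so rank(AT) = 3.

3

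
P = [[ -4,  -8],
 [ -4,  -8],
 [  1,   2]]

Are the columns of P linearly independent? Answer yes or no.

no

Row reduce P to echelon form.
R2 ← R2 − R1: [0, 0]
R3 ← R3 + (1/4)·R1: [0, 0]
1 pivot among 2 columns.
Only 1 < 2 pivot columns, so the columns are linearly dependent.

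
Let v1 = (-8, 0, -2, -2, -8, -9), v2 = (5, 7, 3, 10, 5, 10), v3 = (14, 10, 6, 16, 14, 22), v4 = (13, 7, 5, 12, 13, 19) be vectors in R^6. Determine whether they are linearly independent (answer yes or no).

no

Form the matrix with these vectors as rows and row reduce.
R2 ← R2 + (5/8)·R1: [0, 7, 7/4, 35/4, 0, 35/8]
R3 ← R3 + (7/4)·R1: [0, 10, 5/2, 25/2, 0, 25/4]
R4 ← R4 + (13/8)·R1: [0, 7, 7/4, 35/4, 0, 35/8]
R3 ← R3 − (10/7)·R2: [0, 0, 0, 0, 0, 0]
R4 ← R4 − R2: [0, 0, 0, 0, 0, 0]
2 nonzero rows, so the 4 vectors span a space of dimension 2.
Since 2 < 4, the vectors are linearly dependent.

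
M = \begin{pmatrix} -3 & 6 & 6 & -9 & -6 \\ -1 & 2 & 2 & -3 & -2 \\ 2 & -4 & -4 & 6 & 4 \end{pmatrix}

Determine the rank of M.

1

Row reduce to echelon form.
R2 ← R2 − (1/3)·R1: [0, 0, 0, 0, 0]
R3 ← R3 + (2/3)·R1: [0, 0, 0, 0, 0]
Echelon form has 1 nonzero row, so rank(M) = 1.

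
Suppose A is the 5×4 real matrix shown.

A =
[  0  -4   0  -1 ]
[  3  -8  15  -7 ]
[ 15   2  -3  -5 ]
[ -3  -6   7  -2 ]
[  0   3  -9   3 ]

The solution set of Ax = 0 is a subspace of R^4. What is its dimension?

1

Row reduce to echelon form.
Swap R1 ↔ R2
R3 ← R3 − (5)·R1: [0, 42, -78, 30]
R4 ← R4 + R1: [0, -14, 22, -9]
R3 ← R3 + (21/2)·R2: [0, 0, -78, 39/2]
R4 ← R4 − (7/2)·R2: [0, 0, 22, -11/2]
R5 ← R5 + (3/4)·R2: [0, 0, -9, 9/4]
R4 ← R4 + (11/39)·R3: [0, 0, 0, 0]
R5 ← R5 − (3/26)·R3: [0, 0, 0, 0]
3 nonzero rows, so rank(A) = 3.
A has 4 columns; by rank–nullity, nullity = 4 − 3 = 1.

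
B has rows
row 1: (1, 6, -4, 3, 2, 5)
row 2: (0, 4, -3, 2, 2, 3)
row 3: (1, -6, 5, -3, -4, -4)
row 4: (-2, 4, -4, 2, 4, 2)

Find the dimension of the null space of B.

Row reduce to echelon form.
R3 ← R3 − R1: [0, -12, 9, -6, -6, -9]
R4 ← R4 + (2)·R1: [0, 16, -12, 8, 8, 12]
R3 ← R3 + (3)·R2: [0, 0, 0, 0, 0, 0]
R4 ← R4 − (4)·R2: [0, 0, 0, 0, 0, 0]
2 nonzero rows, so rank(B) = 2.
B has 6 columns; by rank–nullity, nullity = 6 − 2 = 4.

4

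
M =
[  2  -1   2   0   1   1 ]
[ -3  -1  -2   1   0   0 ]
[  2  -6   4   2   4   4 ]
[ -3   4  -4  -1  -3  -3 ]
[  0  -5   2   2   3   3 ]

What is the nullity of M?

Row reduce to echelon form.
R2 ← R2 + (3/2)·R1: [0, -5/2, 1, 1, 3/2, 3/2]
R3 ← R3 − R1: [0, -5, 2, 2, 3, 3]
R4 ← R4 + (3/2)·R1: [0, 5/2, -1, -1, -3/2, -3/2]
R3 ← R3 − (2)·R2: [0, 0, 0, 0, 0, 0]
R4 ← R4 + R2: [0, 0, 0, 0, 0, 0]
R5 ← R5 − (2)·R2: [0, 0, 0, 0, 0, 0]
2 nonzero rows, so rank(M) = 2.
M has 6 columns; by rank–nullity, nullity = 6 − 2 = 4.

4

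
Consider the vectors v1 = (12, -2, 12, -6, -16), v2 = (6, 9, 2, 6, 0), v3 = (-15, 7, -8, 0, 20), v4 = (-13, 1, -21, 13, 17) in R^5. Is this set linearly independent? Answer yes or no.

yes

Form the matrix with these vectors as rows and row reduce.
R2 ← R2 − (1/2)·R1: [0, 10, -4, 9, 8]
R3 ← R3 + (5/4)·R1: [0, 9/2, 7, -15/2, 0]
R4 ← R4 + (13/12)·R1: [0, -7/6, -8, 13/2, -1/3]
R3 ← R3 − (9/20)·R2: [0, 0, 44/5, -231/20, -18/5]
R4 ← R4 + (7/60)·R2: [0, 0, -127/15, 151/20, 3/5]
R4 ← R4 + (127/132)·R3: [0, 0, 0, -57/16, -63/22]
4 nonzero rows, so the 4 vectors span a space of dimension 4.
Since 4 = 4, the vectors are linearly independent.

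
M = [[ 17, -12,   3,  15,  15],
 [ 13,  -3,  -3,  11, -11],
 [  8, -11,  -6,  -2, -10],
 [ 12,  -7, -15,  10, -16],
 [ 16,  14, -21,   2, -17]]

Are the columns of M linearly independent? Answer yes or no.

yes

Row reduce M to echelon form.
R2 ← R2 − (13/17)·R1: [0, 105/17, -90/17, -8/17, -382/17]
R3 ← R3 − (8/17)·R1: [0, -91/17, -126/17, -154/17, -290/17]
R4 ← R4 − (12/17)·R1: [0, 25/17, -291/17, -10/17, -452/17]
R5 ← R5 − (16/17)·R1: [0, 430/17, -405/17, -206/17, -529/17]
R3 ← R3 + (13/15)·R2: [0, 0, -12, -142/15, -548/15]
R4 ← R4 − (5/21)·R2: [0, 0, -111/7, -10/21, -446/21]
R5 ← R5 − (86/21)·R2: [0, 0, -15/7, -214/21, 1279/21]
R4 ← R4 − (37/28)·R3: [0, 0, 0, 361/30, 2839/105]
R5 ← R5 − (5/28)·R3: [0, 0, 0, -17/2, 472/7]
R5 ← R5 + (255/361)·R4: [0, 0, 0, 0, 218655/2527]
5 pivots among 5 columns.
Every column is a pivot column, so the columns are linearly independent.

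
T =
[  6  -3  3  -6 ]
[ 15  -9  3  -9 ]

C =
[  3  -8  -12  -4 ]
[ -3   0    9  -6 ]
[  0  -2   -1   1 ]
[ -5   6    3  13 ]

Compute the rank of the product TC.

First compute TC:
[[ 57, -90, -120, -81],
 [117, -180, -291, -120]]
Now row reduce the product.
R2 ← R2 − (39/19)·R1: [0, 90/19, -849/19, 879/19]
2 nonzero rows, so rank(TC) = 2.

2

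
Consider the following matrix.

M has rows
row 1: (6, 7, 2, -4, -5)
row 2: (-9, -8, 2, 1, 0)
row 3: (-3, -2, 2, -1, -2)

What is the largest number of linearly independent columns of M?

Row reduce to echelon form.
R2 ← R2 + (3/2)·R1: [0, 5/2, 5, -5, -15/2]
R3 ← R3 + (1/2)·R1: [0, 3/2, 3, -3, -9/2]
R3 ← R3 − (3/5)·R2: [0, 0, 0, 0, 0]
Echelon form has 2 nonzero rows, so rank(M) = 2.
The rank gives the maximum number of linearly independent columns: 2.

2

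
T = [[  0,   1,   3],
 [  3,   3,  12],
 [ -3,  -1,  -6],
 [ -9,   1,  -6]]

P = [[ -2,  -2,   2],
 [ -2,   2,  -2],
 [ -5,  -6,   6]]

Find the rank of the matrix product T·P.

2

First compute TP:
[[-17, -16,  16],
 [-72, -72,  72],
 [ 38,  40, -40],
 [ 46,  56, -56]]
Now row reduce the product.
R2 ← R2 − (72/17)·R1: [0, -72/17, 72/17]
R3 ← R3 + (38/17)·R1: [0, 72/17, -72/17]
R4 ← R4 + (46/17)·R1: [0, 216/17, -216/17]
R3 ← R3 + R2: [0, 0, 0]
R4 ← R4 + (3)·R2: [0, 0, 0]
2 nonzero rows, so rank(TP) = 2.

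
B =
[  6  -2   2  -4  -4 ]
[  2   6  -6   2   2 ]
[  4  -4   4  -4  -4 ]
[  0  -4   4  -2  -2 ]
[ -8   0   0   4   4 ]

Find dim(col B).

Row reduce to echelon form.
R2 ← R2 − (1/3)·R1: [0, 20/3, -20/3, 10/3, 10/3]
R3 ← R3 − (2/3)·R1: [0, -8/3, 8/3, -4/3, -4/3]
R5 ← R5 + (4/3)·R1: [0, -8/3, 8/3, -4/3, -4/3]
R3 ← R3 + (2/5)·R2: [0, 0, 0, 0, 0]
R4 ← R4 + (3/5)·R2: [0, 0, 0, 0, 0]
R5 ← R5 + (2/5)·R2: [0, 0, 0, 0, 0]
Echelon form has 2 nonzero rows, so rank(B) = 2.
The column space has dimension equal to the rank: 2.

2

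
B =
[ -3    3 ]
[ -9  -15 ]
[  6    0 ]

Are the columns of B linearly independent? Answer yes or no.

Row reduce B to echelon form.
R2 ← R2 − (3)·R1: [0, -24]
R3 ← R3 + (2)·R1: [0, 6]
R3 ← R3 + (1/4)·R2: [0, 0]
2 pivots among 2 columns.
Every column is a pivot column, so the columns are linearly independent.

yes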